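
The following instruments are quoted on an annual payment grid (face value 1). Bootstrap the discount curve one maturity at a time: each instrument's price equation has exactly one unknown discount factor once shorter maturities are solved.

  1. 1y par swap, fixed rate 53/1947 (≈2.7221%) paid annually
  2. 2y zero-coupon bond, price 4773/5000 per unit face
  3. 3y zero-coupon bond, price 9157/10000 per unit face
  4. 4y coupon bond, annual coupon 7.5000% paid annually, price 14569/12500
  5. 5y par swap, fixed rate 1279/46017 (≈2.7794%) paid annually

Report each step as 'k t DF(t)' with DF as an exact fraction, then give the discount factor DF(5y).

step 1 [1y] swap r/1=53/1947: DF=(1 − 53/1947·(0))/(1+53/1947) = 1947/2000 ≈ 0.973500
step 2 [2y] zero: DF = P = 4773/5000 ≈ 0.954600
step 3 [3y] zero: DF = P = 9157/10000 ≈ 0.915700
step 4 [4y] bond c/1=3/40: DF=(14569/12500 − 3/40·(0.973500+0.954600+0.915700))/(1+3/40) = 4429/5000 ≈ 0.885800
step 5 [5y] swap r/1=1279/46017: DF=(1 − 1279/46017·(0.973500+0.954600+0.915700+0.885800))/(1+1279/46017) = 8721/10000 ≈ 0.872100

1 1 1947/2000
2 2 4773/5000
3 3 9157/10000
4 4 4429/5000
5 5 8721/10000
DF(5y) = 8721/10000 ≈ 0.872100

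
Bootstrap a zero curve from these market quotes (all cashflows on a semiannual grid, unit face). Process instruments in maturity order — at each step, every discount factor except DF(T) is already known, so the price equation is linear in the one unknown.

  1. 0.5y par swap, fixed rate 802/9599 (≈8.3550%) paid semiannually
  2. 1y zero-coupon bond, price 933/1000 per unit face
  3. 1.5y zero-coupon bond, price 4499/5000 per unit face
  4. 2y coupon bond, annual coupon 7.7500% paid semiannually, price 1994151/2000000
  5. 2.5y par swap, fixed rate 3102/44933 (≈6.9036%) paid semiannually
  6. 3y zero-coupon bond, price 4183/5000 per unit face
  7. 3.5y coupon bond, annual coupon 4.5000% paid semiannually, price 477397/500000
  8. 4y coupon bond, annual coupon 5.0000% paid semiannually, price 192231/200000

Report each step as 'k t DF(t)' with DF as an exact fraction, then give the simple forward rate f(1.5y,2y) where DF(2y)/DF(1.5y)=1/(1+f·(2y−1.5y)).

step 1 [0.5y] swap r/2=401/9599: DF=(1 − 401/9599·(0))/(1+401/9599) = 9599/10000 ≈ 0.959900
step 2 [1y] zero: DF = P = 933/1000 ≈ 0.933000
step 3 [1.5y] zero: DF = P = 4499/5000 ≈ 0.899800
step 4 [2y] bond c/2=31/800: DF=(1994151/2000000 − 31/800·(0.959900+0.933000+0.899800))/(1+31/800) = 8557/10000 ≈ 0.855700
step 5 [2.5y] swap r/2=1551/44933: DF=(1 − 1551/44933·(0.959900+0.933000+0.899800+0.855700))/(1+1551/44933) = 8449/10000 ≈ 0.844900
step 6 [3y] zero: DF = P = 4183/5000 ≈ 0.836600
step 7 [3.5y] bond c/2=9/400: DF=(477397/500000 − 9/400·(0.959900+0.933000+0.899800+0.855700+0.844900+0.836600))/(1+9/400) = 1633/2000 ≈ 0.816500
step 8 [4y] bond c/2=1/40: DF=(192231/200000 − 1/40·(0.959900+0.933000+0.899800+0.855700+0.844900+0.836600+0.816500))/(1+1/40) = 3939/5000 ≈ 0.787800

1 1/2 9599/10000
2 1 933/1000
3 3/2 4499/5000
4 2 8557/10000
5 5/2 8449/10000
6 3 4183/5000
7 7/2 1633/2000
8 4 3939/5000
f(1.5y,2y) = ((4499/5000)/(8557/10000) − 1)/(1/2) = 882/8557 ≈ 10.3074%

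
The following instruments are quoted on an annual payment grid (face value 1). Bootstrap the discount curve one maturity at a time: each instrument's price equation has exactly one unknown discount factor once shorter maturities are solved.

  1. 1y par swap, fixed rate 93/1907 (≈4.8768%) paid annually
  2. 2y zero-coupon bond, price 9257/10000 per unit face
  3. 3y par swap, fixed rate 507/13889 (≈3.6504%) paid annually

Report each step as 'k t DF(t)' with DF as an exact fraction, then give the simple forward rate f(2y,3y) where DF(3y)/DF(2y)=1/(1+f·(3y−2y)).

step 1 [1y] swap r/1=93/1907: DF=(1 − 93/1907·(0))/(1+93/1907) = 1907/2000 ≈ 0.953500
step 2 [2y] zero: DF = P = 9257/10000 ≈ 0.925700
step 3 [3y] swap r/1=507/13889: DF=(1 − 507/13889·(0.953500+0.925700))/(1+507/13889) = 4493/5000 ≈ 0.898600

1 1 1907/2000
2 2 9257/10000
3 3 4493/5000
f(2y,3y) = ((9257/10000)/(4493/5000) − 1)/(1) = 271/8986 ≈ 3.0158%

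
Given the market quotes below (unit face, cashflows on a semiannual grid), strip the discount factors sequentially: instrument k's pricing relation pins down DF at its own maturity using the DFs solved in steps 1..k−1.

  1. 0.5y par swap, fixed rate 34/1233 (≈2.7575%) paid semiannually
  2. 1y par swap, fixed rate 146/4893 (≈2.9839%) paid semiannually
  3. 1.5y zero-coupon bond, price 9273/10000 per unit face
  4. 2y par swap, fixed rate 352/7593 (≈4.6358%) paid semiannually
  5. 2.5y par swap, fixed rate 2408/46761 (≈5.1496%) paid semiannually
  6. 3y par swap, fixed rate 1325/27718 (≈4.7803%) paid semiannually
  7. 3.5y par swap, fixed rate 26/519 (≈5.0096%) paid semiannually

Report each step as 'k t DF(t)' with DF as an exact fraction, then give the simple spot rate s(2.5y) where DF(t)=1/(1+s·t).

1 1/2 1233/1250
2 1 2427/2500
3 3/2 9273/10000
4 2 114/125
5 5/2 2199/2500
6 3 347/400
7 7/2 8401/10000
s(2.5y) = (1/(2199/2500) − 1)/(5/2) = 602/10995 ≈ 5.4752%

step 1 [0.5y] swap r/2=17/1233: DF=(1 − 17/1233·(0))/(1+17/1233) = 1233/1250 ≈ 0.986400
step 2 [1y] swap r/2=73/4893: DF=(1 − 73/4893·(0.986400))/(1+73/4893) = 2427/2500 ≈ 0.970800
step 3 [1.5y] zero: DF = P = 9273/10000 ≈ 0.927300
step 4 [2y] swap r/2=176/7593: DF=(1 − 176/7593·(0.986400+0.970800+0.927300))/(1+176/7593) = 114/125 ≈ 0.912000
step 5 [2.5y] swap r/2=1204/46761: DF=(1 − 1204/46761·(0.986400+0.970800+0.927300+0.912000))/(1+1204/46761) = 2199/2500 ≈ 0.879600
step 6 [3y] swap r/2=1325/55436: DF=(1 − 1325/55436·(0.986400+0.970800+0.927300+0.912000+0.879600))/(1+1325/55436) = 347/400 ≈ 0.867500
step 7 [3.5y] swap r/2=13/519: DF=(1 − 13/519·(0.986400+0.970800+0.927300+0.912000+0.879600+0.867500))/(1+13/519) = 8401/10000 ≈ 0.840100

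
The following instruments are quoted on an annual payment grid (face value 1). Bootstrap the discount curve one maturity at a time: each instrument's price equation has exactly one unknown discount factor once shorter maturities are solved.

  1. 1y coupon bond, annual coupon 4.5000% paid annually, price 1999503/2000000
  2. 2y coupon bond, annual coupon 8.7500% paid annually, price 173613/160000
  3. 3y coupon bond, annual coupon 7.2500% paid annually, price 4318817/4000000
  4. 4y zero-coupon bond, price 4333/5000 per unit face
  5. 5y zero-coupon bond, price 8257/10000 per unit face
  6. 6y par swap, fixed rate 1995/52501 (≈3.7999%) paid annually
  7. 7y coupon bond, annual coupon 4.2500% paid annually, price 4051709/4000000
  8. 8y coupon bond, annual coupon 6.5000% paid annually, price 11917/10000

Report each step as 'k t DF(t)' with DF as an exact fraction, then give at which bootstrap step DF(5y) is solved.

step 1 [1y] bond c/1=9/200: DF=(1999503/2000000 − 9/200·(0))/(1+9/200) = 9567/10000 ≈ 0.956700
step 2 [2y] bond c/1=7/80: DF=(173613/160000 − 7/80·(0.956700))/(1+7/80) = 1151/1250 ≈ 0.920800
step 3 [3y] bond c/1=29/400: DF=(4318817/4000000 − 29/400·(0.956700+0.920800))/(1+29/400) = 4399/5000 ≈ 0.879800
step 4 [4y] zero: DF = P = 4333/5000 ≈ 0.866600
step 5 [5y] zero: DF = P = 8257/10000 ≈ 0.825700
step 6 [6y] swap r/1=1995/52501: DF=(1 − 1995/52501·(0.956700+0.920800+0.879800+0.866600+0.825700))/(1+1995/52501) = 1601/2000 ≈ 0.800500
step 7 [7y] bond c/1=17/400: DF=(4051709/4000000 − 17/400·(0.956700+0.920800+0.879800+0.866600+0.825700+0.800500))/(1+17/400) = 947/1250 ≈ 0.757600
step 8 [8y] bond c/1=13/200: DF=(11917/10000 − 13/200·(0.956700+0.920800+0.879800+0.866600+0.825700+0.800500+0.757600))/(1+13/200) = 7523/10000 ≈ 0.752300

1 1 9567/10000
2 2 1151/1250
3 3 4399/5000
4 4 4333/5000
5 5 8257/10000
6 6 1601/2000
7 7 947/1250
8 8 7523/10000
DF(5y) is solved at step 5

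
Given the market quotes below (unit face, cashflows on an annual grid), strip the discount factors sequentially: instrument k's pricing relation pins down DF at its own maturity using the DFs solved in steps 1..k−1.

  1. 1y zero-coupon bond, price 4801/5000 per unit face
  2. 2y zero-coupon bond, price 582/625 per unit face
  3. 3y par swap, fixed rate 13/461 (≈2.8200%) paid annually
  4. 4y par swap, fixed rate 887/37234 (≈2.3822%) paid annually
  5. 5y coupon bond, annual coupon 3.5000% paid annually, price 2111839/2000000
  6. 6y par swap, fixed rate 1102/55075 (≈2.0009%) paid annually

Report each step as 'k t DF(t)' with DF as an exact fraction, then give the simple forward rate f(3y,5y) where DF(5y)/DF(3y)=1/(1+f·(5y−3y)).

1 1 4801/5000
2 2 582/625
3 3 9207/10000
4 4 9113/10000
5 5 8943/10000
6 6 4449/5000
f(3y,5y) = ((9207/10000)/(8943/10000) − 1)/(2) = 4/271 ≈ 1.4760%

step 1 [1y] zero: DF = P = 4801/5000 ≈ 0.960200
step 2 [2y] zero: DF = P = 582/625 ≈ 0.931200
step 3 [3y] swap r/1=13/461: DF=(1 − 13/461·(0.960200+0.931200))/(1+13/461) = 9207/10000 ≈ 0.920700
step 4 [4y] swap r/1=887/37234: DF=(1 − 887/37234·(0.960200+0.931200+0.920700))/(1+887/37234) = 9113/10000 ≈ 0.911300
step 5 [5y] bond c/1=7/200: DF=(2111839/2000000 − 7/200·(0.960200+0.931200+0.920700+0.911300))/(1+7/200) = 8943/10000 ≈ 0.894300
step 6 [6y] swap r/1=1102/55075: DF=(1 − 1102/55075·(0.960200+0.931200+0.920700+0.911300+0.894300))/(1+1102/55075) = 4449/5000 ≈ 0.889800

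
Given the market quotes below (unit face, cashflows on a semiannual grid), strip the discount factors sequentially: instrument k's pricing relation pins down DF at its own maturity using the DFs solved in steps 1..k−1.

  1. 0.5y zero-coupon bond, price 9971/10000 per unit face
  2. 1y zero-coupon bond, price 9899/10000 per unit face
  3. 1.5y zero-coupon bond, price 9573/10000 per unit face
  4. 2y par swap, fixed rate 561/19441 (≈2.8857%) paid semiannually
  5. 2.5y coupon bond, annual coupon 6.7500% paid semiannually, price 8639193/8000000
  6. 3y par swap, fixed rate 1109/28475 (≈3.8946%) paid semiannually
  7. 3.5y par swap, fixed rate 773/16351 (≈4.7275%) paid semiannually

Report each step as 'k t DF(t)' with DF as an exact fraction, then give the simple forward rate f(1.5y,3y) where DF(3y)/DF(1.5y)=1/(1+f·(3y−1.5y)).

step 1 [0.5y] zero: DF = P = 9971/10000 ≈ 0.997100
step 2 [1y] zero: DF = P = 9899/10000 ≈ 0.989900
step 3 [1.5y] zero: DF = P = 9573/10000 ≈ 0.957300
step 4 [2y] swap r/2=561/38882: DF=(1 − 561/38882·(0.997100+0.989900+0.957300))/(1+561/38882) = 9439/10000 ≈ 0.943900
step 5 [2.5y] bond c/2=27/800: DF=(8639193/8000000 − 27/800·(0.997100+0.989900+0.957300+0.943900))/(1+27/800) = 9177/10000 ≈ 0.917700
step 6 [3y] swap r/2=1109/56950: DF=(1 − 1109/56950·(0.997100+0.989900+0.957300+0.943900+0.917700))/(1+1109/56950) = 8891/10000 ≈ 0.889100
step 7 [3.5y] swap r/2=773/32702: DF=(1 − 773/32702·(0.997100+0.989900+0.957300+0.943900+0.917700+0.889100))/(1+773/32702) = 4227/5000 ≈ 0.845400

1 1/2 9971/10000
2 1 9899/10000
3 3/2 9573/10000
4 2 9439/10000
5 5/2 9177/10000
6 3 8891/10000
7 7/2 4227/5000
f(1.5y,3y) = ((9573/10000)/(8891/10000) − 1)/(3/2) = 1364/26673 ≈ 5.1138%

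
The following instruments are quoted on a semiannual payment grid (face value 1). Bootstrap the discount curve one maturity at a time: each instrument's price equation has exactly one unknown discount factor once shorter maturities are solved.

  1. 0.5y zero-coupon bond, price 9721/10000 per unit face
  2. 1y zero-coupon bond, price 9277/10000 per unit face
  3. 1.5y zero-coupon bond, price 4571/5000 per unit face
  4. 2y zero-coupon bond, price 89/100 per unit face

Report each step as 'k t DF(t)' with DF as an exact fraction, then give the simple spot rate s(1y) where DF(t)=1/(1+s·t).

1 1/2 9721/10000
2 1 9277/10000
3 3/2 4571/5000
4 2 89/100
s(1y) = (1/(9277/10000) − 1)/(1) = 723/9277 ≈ 7.7935%

step 1 [0.5y] zero: DF = P = 9721/10000 ≈ 0.972100
step 2 [1y] zero: DF = P = 9277/10000 ≈ 0.927700
step 3 [1.5y] zero: DF = P = 4571/5000 ≈ 0.914200
step 4 [2y] zero: DF = P = 89/100 ≈ 0.890000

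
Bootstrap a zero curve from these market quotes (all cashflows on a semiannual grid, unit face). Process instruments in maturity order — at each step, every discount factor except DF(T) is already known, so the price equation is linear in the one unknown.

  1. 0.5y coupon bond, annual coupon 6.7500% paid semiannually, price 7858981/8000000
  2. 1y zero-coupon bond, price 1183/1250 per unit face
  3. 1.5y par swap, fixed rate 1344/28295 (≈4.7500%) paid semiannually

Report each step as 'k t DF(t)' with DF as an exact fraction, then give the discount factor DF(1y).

1 1/2 9503/10000
2 1 1183/1250
3 3/2 583/625
DF(1y) = 1183/1250 ≈ 0.946400

step 1 [0.5y] bond c/2=27/800: DF=(7858981/8000000 − 27/800·(0))/(1+27/800) = 9503/10000 ≈ 0.950300
step 2 [1y] zero: DF = P = 1183/1250 ≈ 0.946400
step 3 [1.5y] swap r/2=672/28295: DF=(1 − 672/28295·(0.950300+0.946400))/(1+672/28295) = 583/625 ≈ 0.932800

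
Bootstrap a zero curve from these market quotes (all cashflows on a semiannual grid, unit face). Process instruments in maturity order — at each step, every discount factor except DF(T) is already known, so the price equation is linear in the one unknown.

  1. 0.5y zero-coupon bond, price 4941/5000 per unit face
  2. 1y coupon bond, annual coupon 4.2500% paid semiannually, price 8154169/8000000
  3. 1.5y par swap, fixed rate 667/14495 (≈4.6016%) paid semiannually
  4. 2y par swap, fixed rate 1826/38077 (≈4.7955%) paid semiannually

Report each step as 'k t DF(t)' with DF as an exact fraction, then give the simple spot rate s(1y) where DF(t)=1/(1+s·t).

1 1/2 4941/5000
2 1 391/400
3 3/2 9333/10000
4 2 9087/10000
s(1y) = (1/(391/400) − 1)/(1) = 9/391 ≈ 2.3018%

step 1 [0.5y] zero: DF = P = 4941/5000 ≈ 0.988200
step 2 [1y] bond c/2=17/800: DF=(8154169/8000000 − 17/800·(0.988200))/(1+17/800) = 391/400 ≈ 0.977500
step 3 [1.5y] swap r/2=667/28990: DF=(1 − 667/28990·(0.988200+0.977500))/(1+667/28990) = 9333/10000 ≈ 0.933300
step 4 [2y] swap r/2=913/38077: DF=(1 − 913/38077·(0.988200+0.977500+0.933300))/(1+913/38077) = 9087/10000 ≈ 0.908700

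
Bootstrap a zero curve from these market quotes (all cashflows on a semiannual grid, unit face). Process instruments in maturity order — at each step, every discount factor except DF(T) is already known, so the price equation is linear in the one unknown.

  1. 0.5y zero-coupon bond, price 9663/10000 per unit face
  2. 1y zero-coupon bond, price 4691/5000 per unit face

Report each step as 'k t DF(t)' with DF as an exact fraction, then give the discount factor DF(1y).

1 1/2 9663/10000
2 1 4691/5000
DF(1y) = 4691/5000 ≈ 0.938200

step 1 [0.5y] zero: DF = P = 9663/10000 ≈ 0.966300
step 2 [1y] zero: DF = P = 4691/5000 ≈ 0.938200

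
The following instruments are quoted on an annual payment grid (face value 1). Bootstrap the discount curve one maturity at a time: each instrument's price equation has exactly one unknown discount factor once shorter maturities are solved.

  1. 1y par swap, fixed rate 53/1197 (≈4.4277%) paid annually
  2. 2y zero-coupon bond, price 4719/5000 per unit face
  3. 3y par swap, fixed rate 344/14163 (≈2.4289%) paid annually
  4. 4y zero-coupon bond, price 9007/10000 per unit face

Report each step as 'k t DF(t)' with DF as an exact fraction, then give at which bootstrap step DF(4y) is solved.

step 1 [1y] swap r/1=53/1197: DF=(1 − 53/1197·(0))/(1+53/1197) = 1197/1250 ≈ 0.957600
step 2 [2y] zero: DF = P = 4719/5000 ≈ 0.943800
step 3 [3y] swap r/1=344/14163: DF=(1 − 344/14163·(0.957600+0.943800))/(1+344/14163) = 582/625 ≈ 0.931200
step 4 [4y] zero: DF = P = 9007/10000 ≈ 0.900700

1 1 1197/1250
2 2 4719/5000
3 3 582/625
4 4 9007/10000
DF(4y) is solved at step 4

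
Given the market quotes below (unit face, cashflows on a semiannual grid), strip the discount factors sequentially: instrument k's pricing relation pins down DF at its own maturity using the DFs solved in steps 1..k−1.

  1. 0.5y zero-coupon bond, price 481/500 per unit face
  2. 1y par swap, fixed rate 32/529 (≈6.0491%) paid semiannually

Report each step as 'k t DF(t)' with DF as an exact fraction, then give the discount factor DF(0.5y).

step 1 [0.5y] zero: DF = P = 481/500 ≈ 0.962000
step 2 [1y] swap r/2=16/529: DF=(1 − 16/529·(0.962000))/(1+16/529) = 589/625 ≈ 0.942400

1 1/2 481/500
2 1 589/625
DF(0.5y) = 481/500 ≈ 0.962000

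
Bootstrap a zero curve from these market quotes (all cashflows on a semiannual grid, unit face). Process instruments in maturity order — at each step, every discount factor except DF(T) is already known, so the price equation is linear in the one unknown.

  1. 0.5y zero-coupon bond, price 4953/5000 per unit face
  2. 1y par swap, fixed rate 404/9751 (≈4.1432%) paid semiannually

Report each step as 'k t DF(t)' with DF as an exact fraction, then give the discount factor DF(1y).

step 1 [0.5y] zero: DF = P = 4953/5000 ≈ 0.990600
step 2 [1y] swap r/2=202/9751: DF=(1 − 202/9751·(0.990600))/(1+202/9751) = 2399/2500 ≈ 0.959600

1 1/2 4953/5000
2 1 2399/2500
DF(1y) = 2399/2500 ≈ 0.959600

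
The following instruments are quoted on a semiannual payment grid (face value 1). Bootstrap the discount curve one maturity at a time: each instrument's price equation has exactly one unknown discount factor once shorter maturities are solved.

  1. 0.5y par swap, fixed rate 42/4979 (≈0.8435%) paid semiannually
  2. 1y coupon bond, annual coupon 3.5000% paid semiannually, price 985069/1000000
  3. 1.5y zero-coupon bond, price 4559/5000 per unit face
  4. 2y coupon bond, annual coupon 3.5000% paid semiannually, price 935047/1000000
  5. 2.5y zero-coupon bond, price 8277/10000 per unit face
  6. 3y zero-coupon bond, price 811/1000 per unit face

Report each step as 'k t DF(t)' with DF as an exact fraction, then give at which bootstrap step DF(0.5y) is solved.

1 1/2 4979/5000
2 1 951/1000
3 3/2 4559/5000
4 2 4349/5000
5 5/2 8277/10000
6 3 811/1000
DF(0.5y) is solved at step 1

step 1 [0.5y] swap r/2=21/4979: DF=(1 − 21/4979·(0))/(1+21/4979) = 4979/5000 ≈ 0.995800
step 2 [1y] bond c/2=7/400: DF=(985069/1000000 − 7/400·(0.995800))/(1+7/400) = 951/1000 ≈ 0.951000
step 3 [1.5y] zero: DF = P = 4559/5000 ≈ 0.911800
step 4 [2y] bond c/2=7/400: DF=(935047/1000000 − 7/400·(0.995800+0.951000+0.911800))/(1+7/400) = 4349/5000 ≈ 0.869800
step 5 [2.5y] zero: DF = P = 8277/10000 ≈ 0.827700
step 6 [3y] zero: DF = P = 811/1000 ≈ 0.811000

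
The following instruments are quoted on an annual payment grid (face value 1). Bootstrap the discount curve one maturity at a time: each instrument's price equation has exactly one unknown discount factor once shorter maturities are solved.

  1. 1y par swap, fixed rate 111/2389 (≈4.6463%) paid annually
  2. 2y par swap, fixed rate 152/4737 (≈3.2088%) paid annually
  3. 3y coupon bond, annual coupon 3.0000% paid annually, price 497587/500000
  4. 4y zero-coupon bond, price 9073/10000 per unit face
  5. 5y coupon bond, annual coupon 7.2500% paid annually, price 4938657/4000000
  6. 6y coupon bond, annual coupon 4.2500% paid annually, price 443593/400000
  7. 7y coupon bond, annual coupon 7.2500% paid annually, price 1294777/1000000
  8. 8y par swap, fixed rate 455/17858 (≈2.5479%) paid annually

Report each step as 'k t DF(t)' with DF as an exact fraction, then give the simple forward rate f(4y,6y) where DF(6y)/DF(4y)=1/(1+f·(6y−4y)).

step 1 [1y] swap r/1=111/2389: DF=(1 − 111/2389·(0))/(1+111/2389) = 2389/2500 ≈ 0.955600
step 2 [2y] swap r/1=152/4737: DF=(1 − 152/4737·(0.955600))/(1+152/4737) = 587/625 ≈ 0.939200
step 3 [3y] bond c/1=3/100: DF=(497587/500000 − 3/100·(0.955600+0.939200))/(1+3/100) = 911/1000 ≈ 0.911000
step 4 [4y] zero: DF = P = 9073/10000 ≈ 0.907300
step 5 [5y] bond c/1=29/400: DF=(4938657/4000000 − 29/400·(0.955600+0.939200+0.911000+0.907300))/(1+29/400) = 4501/5000 ≈ 0.900200
step 6 [6y] bond c/1=17/400: DF=(443593/400000 − 17/400·(0.955600+0.939200+0.911000+0.907300+0.900200))/(1+17/400) = 8757/10000 ≈ 0.875700
step 7 [7y] bond c/1=29/400: DF=(1294777/1000000 − 29/400·(0.955600+0.939200+0.911000+0.907300+0.900200+0.875700))/(1+29/400) = 4181/5000 ≈ 0.836200
step 8 [8y] swap r/1=455/17858: DF=(1 − 455/17858·(0.955600+0.939200+0.911000+0.907300+0.900200+0.875700+0.836200))/(1+455/17858) = 409/500 ≈ 0.818000

1 1 2389/2500
2 2 587/625
3 3 911/1000
4 4 9073/10000
5 5 4501/5000
6 6 8757/10000
7 7 4181/5000
8 8 409/500
f(4y,6y) = ((9073/10000)/(8757/10000) − 1)/(2) = 158/8757 ≈ 1.8043%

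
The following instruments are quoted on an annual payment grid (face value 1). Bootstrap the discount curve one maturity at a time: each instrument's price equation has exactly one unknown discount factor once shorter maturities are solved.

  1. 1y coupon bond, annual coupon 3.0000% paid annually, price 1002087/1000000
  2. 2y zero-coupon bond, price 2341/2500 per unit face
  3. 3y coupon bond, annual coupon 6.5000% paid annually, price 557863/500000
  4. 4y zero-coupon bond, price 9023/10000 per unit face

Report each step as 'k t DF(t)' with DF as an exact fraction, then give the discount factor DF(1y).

1 1 9729/10000
2 2 2341/2500
3 3 9311/10000
4 4 9023/10000
DF(1y) = 9729/10000 ≈ 0.972900

step 1 [1y] bond c/1=3/100: DF=(1002087/1000000 − 3/100·(0))/(1+3/100) = 9729/10000 ≈ 0.972900
step 2 [2y] zero: DF = P = 2341/2500 ≈ 0.936400
step 3 [3y] bond c/1=13/200: DF=(557863/500000 − 13/200·(0.972900+0.936400))/(1+13/200) = 9311/10000 ≈ 0.931100
step 4 [4y] zero: DF = P = 9023/10000 ≈ 0.902300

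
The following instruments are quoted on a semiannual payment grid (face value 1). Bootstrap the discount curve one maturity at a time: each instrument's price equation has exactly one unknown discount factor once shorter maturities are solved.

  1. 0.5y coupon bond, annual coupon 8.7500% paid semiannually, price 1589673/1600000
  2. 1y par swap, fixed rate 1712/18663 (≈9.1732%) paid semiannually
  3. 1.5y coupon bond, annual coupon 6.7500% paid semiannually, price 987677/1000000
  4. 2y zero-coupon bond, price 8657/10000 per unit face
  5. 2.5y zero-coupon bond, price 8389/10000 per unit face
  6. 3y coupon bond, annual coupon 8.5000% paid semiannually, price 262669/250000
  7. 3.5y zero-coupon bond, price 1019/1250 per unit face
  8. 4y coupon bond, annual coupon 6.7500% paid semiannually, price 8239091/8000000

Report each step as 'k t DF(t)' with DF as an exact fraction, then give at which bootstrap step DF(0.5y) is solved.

step 1 [0.5y] bond c/2=7/160: DF=(1589673/1600000 − 7/160·(0))/(1+7/160) = 9519/10000 ≈ 0.951900
step 2 [1y] swap r/2=856/18663: DF=(1 − 856/18663·(0.951900))/(1+856/18663) = 1143/1250 ≈ 0.914400
step 3 [1.5y] bond c/2=27/800: DF=(987677/1000000 − 27/800·(0.951900+0.914400))/(1+27/800) = 1789/2000 ≈ 0.894500
step 4 [2y] zero: DF = P = 8657/10000 ≈ 0.865700
step 5 [2.5y] zero: DF = P = 8389/10000 ≈ 0.838900
step 6 [3y] bond c/2=17/400: DF=(262669/250000 − 17/400·(0.951900+0.914400+0.894500+0.865700+0.838900))/(1+17/400) = 4129/5000 ≈ 0.825800
step 7 [3.5y] zero: DF = P = 1019/1250 ≈ 0.815200
step 8 [4y] bond c/2=27/800: DF=(8239091/8000000 − 27/800·(0.951900+0.914400+0.894500+0.865700+0.838900+0.825800+0.815200))/(1+27/800) = 7969/10000 ≈ 0.796900

1 1/2 9519/10000
2 1 1143/1250
3 3/2 1789/2000
4 2 8657/10000
5 5/2 8389/10000
6 3 4129/5000
7 7/2 1019/1250
8 4 7969/10000
DF(0.5y) is solved at step 1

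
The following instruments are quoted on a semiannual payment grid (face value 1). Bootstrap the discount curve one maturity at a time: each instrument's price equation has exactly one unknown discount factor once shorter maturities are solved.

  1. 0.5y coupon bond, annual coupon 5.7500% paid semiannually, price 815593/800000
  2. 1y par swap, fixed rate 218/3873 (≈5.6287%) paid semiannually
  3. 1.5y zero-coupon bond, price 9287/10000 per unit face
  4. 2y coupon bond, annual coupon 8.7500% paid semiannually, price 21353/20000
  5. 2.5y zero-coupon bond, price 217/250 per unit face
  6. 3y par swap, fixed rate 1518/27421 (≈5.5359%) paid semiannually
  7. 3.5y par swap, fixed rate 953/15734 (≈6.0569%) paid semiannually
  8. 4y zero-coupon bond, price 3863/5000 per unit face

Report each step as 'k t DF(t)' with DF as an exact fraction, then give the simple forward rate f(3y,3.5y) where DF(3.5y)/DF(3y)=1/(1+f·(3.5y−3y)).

1 1/2 991/1000
2 1 1891/2000
3 3/2 9287/10000
4 2 2257/2500
5 5/2 217/250
6 3 4241/5000
7 7/2 4047/5000
8 4 3863/5000
f(3y,3.5y) = ((4241/5000)/(4047/5000) − 1)/(1/2) = 388/4047 ≈ 9.5873%

step 1 [0.5y] bond c/2=23/800: DF=(815593/800000 − 23/800·(0))/(1+23/800) = 991/1000 ≈ 0.991000
step 2 [1y] swap r/2=109/3873: DF=(1 − 109/3873·(0.991000))/(1+109/3873) = 1891/2000 ≈ 0.945500
step 3 [1.5y] zero: DF = P = 9287/10000 ≈ 0.928700
step 4 [2y] bond c/2=7/160: DF=(21353/20000 − 7/160·(0.991000+0.945500+0.928700))/(1+7/160) = 2257/2500 ≈ 0.902800
step 5 [2.5y] zero: DF = P = 217/250 ≈ 0.868000
step 6 [3y] swap r/2=759/27421: DF=(1 − 759/27421·(0.991000+0.945500+0.928700+0.902800+0.868000))/(1+759/27421) = 4241/5000 ≈ 0.848200
step 7 [3.5y] swap r/2=953/31468: DF=(1 − 953/31468·(0.991000+0.945500+0.928700+0.902800+0.868000+0.848200))/(1+953/31468) = 4047/5000 ≈ 0.809400
step 8 [4y] zero: DF = P = 3863/5000 ≈ 0.772600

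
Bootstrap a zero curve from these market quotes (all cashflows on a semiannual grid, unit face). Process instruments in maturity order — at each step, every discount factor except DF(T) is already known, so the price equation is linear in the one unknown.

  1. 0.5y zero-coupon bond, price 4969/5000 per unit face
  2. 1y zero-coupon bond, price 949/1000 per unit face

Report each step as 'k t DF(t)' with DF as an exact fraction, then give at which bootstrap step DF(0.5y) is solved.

step 1 [0.5y] zero: DF = P = 4969/5000 ≈ 0.993800
step 2 [1y] zero: DF = P = 949/1000 ≈ 0.949000

1 1/2 4969/5000
2 1 949/1000
DF(0.5y) is solved at step 1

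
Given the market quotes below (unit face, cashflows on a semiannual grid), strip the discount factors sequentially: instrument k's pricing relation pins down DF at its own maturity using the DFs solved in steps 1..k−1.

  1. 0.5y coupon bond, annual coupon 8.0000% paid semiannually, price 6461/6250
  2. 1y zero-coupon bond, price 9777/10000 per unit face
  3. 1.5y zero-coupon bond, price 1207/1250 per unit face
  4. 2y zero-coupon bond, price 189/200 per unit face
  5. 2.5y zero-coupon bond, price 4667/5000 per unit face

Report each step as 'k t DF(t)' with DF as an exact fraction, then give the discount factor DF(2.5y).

step 1 [0.5y] bond c/2=1/25: DF=(6461/6250 − 1/25·(0))/(1+1/25) = 497/500 ≈ 0.994000
step 2 [1y] zero: DF = P = 9777/10000 ≈ 0.977700
step 3 [1.5y] zero: DF = P = 1207/1250 ≈ 0.965600
step 4 [2y] zero: DF = P = 189/200 ≈ 0.945000
step 5 [2.5y] zero: DF = P = 4667/5000 ≈ 0.933400

1 1/2 497/500
2 1 9777/10000
3 3/2 1207/1250
4 2 189/200
5 5/2 4667/5000
DF(2.5y) = 4667/5000 ≈ 0.933400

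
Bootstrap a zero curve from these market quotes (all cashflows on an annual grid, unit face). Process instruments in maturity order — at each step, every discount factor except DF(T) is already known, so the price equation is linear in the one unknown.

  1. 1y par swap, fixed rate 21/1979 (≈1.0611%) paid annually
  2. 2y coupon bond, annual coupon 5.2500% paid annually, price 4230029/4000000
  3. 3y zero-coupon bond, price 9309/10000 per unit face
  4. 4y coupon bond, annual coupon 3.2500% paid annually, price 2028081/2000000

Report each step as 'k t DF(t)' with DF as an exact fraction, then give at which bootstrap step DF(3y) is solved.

1 1 1979/2000
2 2 4777/5000
3 3 9309/10000
4 4 2229/2500
DF(3y) is solved at step 3

step 1 [1y] swap r/1=21/1979: DF=(1 − 21/1979·(0))/(1+21/1979) = 1979/2000 ≈ 0.989500
step 2 [2y] bond c/1=21/400: DF=(4230029/4000000 − 21/400·(0.989500))/(1+21/400) = 4777/5000 ≈ 0.955400
step 3 [3y] zero: DF = P = 9309/10000 ≈ 0.930900
step 4 [4y] bond c/1=13/400: DF=(2028081/2000000 − 13/400·(0.989500+0.955400+0.930900))/(1+13/400) = 2229/2500 ≈ 0.891600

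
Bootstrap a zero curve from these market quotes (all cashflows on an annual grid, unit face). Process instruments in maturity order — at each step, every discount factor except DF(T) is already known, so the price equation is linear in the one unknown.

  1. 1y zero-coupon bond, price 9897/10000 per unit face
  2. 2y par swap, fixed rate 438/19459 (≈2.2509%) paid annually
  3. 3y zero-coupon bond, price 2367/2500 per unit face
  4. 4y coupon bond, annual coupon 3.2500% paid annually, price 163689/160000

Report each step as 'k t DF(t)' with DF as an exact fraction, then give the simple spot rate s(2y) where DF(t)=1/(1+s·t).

step 1 [1y] zero: DF = P = 9897/10000 ≈ 0.989700
step 2 [2y] swap r/1=438/19459: DF=(1 − 438/19459·(0.989700))/(1+438/19459) = 4781/5000 ≈ 0.956200
step 3 [3y] zero: DF = P = 2367/2500 ≈ 0.946800
step 4 [4y] bond c/1=13/400: DF=(163689/160000 − 13/400·(0.989700+0.956200+0.946800))/(1+13/400) = 4499/5000 ≈ 0.899800

1 1 9897/10000
2 2 4781/5000
3 3 2367/2500
4 4 4499/5000
s(2y) = (1/(4781/5000) − 1)/(2) = 219/9562 ≈ 2.2903%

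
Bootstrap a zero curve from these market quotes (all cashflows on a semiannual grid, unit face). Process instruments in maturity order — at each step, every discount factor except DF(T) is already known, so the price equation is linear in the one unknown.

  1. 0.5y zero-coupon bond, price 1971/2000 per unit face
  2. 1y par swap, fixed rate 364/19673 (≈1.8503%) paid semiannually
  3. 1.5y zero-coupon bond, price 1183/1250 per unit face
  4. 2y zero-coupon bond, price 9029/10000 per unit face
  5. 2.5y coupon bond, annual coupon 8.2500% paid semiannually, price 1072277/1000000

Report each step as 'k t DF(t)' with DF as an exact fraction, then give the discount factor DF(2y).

step 1 [0.5y] zero: DF = P = 1971/2000 ≈ 0.985500
step 2 [1y] swap r/2=182/19673: DF=(1 − 182/19673·(0.985500))/(1+182/19673) = 4909/5000 ≈ 0.981800
step 3 [1.5y] zero: DF = P = 1183/1250 ≈ 0.946400
step 4 [2y] zero: DF = P = 9029/10000 ≈ 0.902900
step 5 [2.5y] bond c/2=33/800: DF=(1072277/1000000 − 33/800·(0.985500+0.981800+0.946400+0.902900))/(1+33/800) = 4393/5000 ≈ 0.878600

1 1/2 1971/2000
2 1 4909/5000
3 3/2 1183/1250
4 2 9029/10000
5 5/2 4393/5000
DF(2y) = 9029/10000 ≈ 0.902900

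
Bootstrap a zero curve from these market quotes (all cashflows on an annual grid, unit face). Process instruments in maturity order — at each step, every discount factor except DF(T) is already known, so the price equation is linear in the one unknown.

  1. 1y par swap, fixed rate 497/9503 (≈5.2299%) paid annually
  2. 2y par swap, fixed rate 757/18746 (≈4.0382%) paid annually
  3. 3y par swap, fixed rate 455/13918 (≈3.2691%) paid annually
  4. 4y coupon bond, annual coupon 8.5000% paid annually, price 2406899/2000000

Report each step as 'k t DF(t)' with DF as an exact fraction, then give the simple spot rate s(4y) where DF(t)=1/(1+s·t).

1 1 9503/10000
2 2 9243/10000
3 3 909/1000
4 4 8911/10000
s(4y) = (1/(8911/10000) − 1)/(4) = 1089/35644 ≈ 3.0552%

step 1 [1y] swap r/1=497/9503: DF=(1 − 497/9503·(0))/(1+497/9503) = 9503/10000 ≈ 0.950300
step 2 [2y] swap r/1=757/18746: DF=(1 − 757/18746·(0.950300))/(1+757/18746) = 9243/10000 ≈ 0.924300
step 3 [3y] swap r/1=455/13918: DF=(1 − 455/13918·(0.950300+0.924300))/(1+455/13918) = 909/1000 ≈ 0.909000
step 4 [4y] bond c/1=17/200: DF=(2406899/2000000 − 17/200·(0.950300+0.924300+0.909000))/(1+17/200) = 8911/10000 ≈ 0.891100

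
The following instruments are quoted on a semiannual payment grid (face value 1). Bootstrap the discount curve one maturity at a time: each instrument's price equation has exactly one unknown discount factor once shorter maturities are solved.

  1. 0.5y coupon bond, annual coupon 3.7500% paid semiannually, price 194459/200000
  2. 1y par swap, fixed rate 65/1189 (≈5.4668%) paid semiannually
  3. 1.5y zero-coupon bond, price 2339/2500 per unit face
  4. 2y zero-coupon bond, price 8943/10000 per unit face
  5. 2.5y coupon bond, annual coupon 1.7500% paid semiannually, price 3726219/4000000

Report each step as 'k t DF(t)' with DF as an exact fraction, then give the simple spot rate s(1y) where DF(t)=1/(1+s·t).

1 1/2 1193/1250
2 1 237/250
3 3/2 2339/2500
4 2 8943/10000
5 5/2 8911/10000
s(1y) = (1/(237/250) − 1)/(1) = 13/237 ≈ 5.4852%

step 1 [0.5y] bond c/2=3/160: DF=(194459/200000 − 3/160·(0))/(1+3/160) = 1193/1250 ≈ 0.954400
step 2 [1y] swap r/2=65/2378: DF=(1 − 65/2378·(0.954400))/(1+65/2378) = 237/250 ≈ 0.948000
step 3 [1.5y] zero: DF = P = 2339/2500 ≈ 0.935600
step 4 [2y] zero: DF = P = 8943/10000 ≈ 0.894300
step 5 [2.5y] bond c/2=7/800: DF=(3726219/4000000 − 7/800·(0.954400+0.948000+0.935600+0.894300))/(1+7/800) = 8911/10000 ≈ 0.891100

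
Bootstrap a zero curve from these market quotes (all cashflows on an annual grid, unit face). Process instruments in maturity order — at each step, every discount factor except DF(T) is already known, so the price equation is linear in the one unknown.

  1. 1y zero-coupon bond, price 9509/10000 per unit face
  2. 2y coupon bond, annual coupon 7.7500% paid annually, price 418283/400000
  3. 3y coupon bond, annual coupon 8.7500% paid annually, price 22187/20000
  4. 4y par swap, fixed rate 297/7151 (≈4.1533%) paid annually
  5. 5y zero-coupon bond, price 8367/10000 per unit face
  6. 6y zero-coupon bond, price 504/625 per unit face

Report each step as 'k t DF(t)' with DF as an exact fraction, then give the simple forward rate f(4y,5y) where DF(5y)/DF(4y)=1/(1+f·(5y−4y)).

1 1 9509/10000
2 2 9021/10000
3 3 871/1000
4 4 1703/2000
5 5 8367/10000
6 6 504/625
f(4y,5y) = ((1703/2000)/(8367/10000) − 1)/(1) = 148/8367 ≈ 1.7689%

step 1 [1y] zero: DF = P = 9509/10000 ≈ 0.950900
step 2 [2y] bond c/1=31/400: DF=(418283/400000 − 31/400·(0.950900))/(1+31/400) = 9021/10000 ≈ 0.902100
step 3 [3y] bond c/1=7/80: DF=(22187/20000 − 7/80·(0.950900+0.902100))/(1+7/80) = 871/1000 ≈ 0.871000
step 4 [4y] swap r/1=297/7151: DF=(1 − 297/7151·(0.950900+0.902100+0.871000))/(1+297/7151) = 1703/2000 ≈ 0.851500
step 5 [5y] zero: DF = P = 8367/10000 ≈ 0.836700
step 6 [6y] zero: DF = P = 504/625 ≈ 0.806400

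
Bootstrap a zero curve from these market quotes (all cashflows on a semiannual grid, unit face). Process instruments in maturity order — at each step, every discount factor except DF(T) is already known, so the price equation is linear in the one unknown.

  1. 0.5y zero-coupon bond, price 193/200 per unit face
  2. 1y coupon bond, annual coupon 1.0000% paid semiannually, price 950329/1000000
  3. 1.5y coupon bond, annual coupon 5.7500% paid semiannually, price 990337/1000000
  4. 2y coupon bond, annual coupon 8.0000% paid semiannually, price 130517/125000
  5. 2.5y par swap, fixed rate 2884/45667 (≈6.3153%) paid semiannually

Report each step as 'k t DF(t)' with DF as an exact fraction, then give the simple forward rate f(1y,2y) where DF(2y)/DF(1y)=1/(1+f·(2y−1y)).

step 1 [0.5y] zero: DF = P = 193/200 ≈ 0.965000
step 2 [1y] bond c/2=1/200: DF=(950329/1000000 − 1/200·(0.965000))/(1+1/200) = 588/625 ≈ 0.940800
step 3 [1.5y] bond c/2=23/800: DF=(990337/1000000 − 23/800·(0.965000+0.940800))/(1+23/800) = 4547/5000 ≈ 0.909400
step 4 [2y] bond c/2=1/25: DF=(130517/125000 − 1/25·(0.965000+0.940800+0.909400))/(1+1/25) = 8957/10000 ≈ 0.895700
step 5 [2.5y] swap r/2=1442/45667: DF=(1 − 1442/45667·(0.965000+0.940800+0.909400+0.895700))/(1+1442/45667) = 4279/5000 ≈ 0.855800

1 1/2 193/200
2 1 588/625
3 3/2 4547/5000
4 2 8957/10000
5 5/2 4279/5000
f(1y,2y) = ((588/625)/(8957/10000) − 1)/(1) = 451/8957 ≈ 5.0352%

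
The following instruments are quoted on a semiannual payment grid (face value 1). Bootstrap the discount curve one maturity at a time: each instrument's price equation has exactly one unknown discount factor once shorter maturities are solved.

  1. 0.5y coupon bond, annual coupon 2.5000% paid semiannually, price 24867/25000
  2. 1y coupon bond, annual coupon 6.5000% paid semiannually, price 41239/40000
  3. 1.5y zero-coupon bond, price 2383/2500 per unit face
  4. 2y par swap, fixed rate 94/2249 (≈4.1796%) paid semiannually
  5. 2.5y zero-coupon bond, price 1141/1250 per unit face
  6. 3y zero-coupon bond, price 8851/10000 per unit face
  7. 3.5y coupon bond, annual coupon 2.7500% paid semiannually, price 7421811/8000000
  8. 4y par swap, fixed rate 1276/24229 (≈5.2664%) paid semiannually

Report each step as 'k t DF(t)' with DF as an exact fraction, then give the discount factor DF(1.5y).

1 1/2 614/625
2 1 2419/2500
3 3/2 2383/2500
4 2 9201/10000
5 5/2 1141/1250
6 3 8851/10000
7 7/2 8389/10000
8 4 4043/5000
DF(1.5y) = 2383/2500 ≈ 0.953200

step 1 [0.5y] bond c/2=1/80: DF=(24867/25000 − 1/80·(0))/(1+1/80) = 614/625 ≈ 0.982400
step 2 [1y] bond c/2=13/400: DF=(41239/40000 − 13/400·(0.982400))/(1+13/400) = 2419/2500 ≈ 0.967600
step 3 [1.5y] zero: DF = P = 2383/2500 ≈ 0.953200
step 4 [2y] swap r/2=47/2249: DF=(1 − 47/2249·(0.982400+0.967600+0.953200))/(1+47/2249) = 9201/10000 ≈ 0.920100
step 5 [2.5y] zero: DF = P = 1141/1250 ≈ 0.912800
step 6 [3y] zero: DF = P = 8851/10000 ≈ 0.885100
step 7 [3.5y] bond c/2=11/800: DF=(7421811/8000000 − 11/800·(0.982400+0.967600+0.953200+0.920100+0.912800+0.885100))/(1+11/800) = 8389/10000 ≈ 0.838900
step 8 [4y] swap r/2=638/24229: DF=(1 − 638/24229·(0.982400+0.967600+0.953200+0.920100+0.912800+0.885100+0.838900))/(1+638/24229) = 4043/5000 ≈ 0.808600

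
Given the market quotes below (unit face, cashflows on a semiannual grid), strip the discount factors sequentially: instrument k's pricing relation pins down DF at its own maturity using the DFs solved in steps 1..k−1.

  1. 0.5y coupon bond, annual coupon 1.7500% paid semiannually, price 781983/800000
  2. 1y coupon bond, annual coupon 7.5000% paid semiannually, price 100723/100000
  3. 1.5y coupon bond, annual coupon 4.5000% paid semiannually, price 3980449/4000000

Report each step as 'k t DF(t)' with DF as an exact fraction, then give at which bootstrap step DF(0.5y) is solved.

step 1 [0.5y] bond c/2=7/800: DF=(781983/800000 − 7/800·(0))/(1+7/800) = 969/1000 ≈ 0.969000
step 2 [1y] bond c/2=3/80: DF=(100723/100000 − 3/80·(0.969000))/(1+3/80) = 4679/5000 ≈ 0.935800
step 3 [1.5y] bond c/2=9/400: DF=(3980449/4000000 − 9/400·(0.969000+0.935800))/(1+9/400) = 9313/10000 ≈ 0.931300

1 1/2 969/1000
2 1 4679/5000
3 3/2 9313/10000
DF(0.5y) is solved at step 1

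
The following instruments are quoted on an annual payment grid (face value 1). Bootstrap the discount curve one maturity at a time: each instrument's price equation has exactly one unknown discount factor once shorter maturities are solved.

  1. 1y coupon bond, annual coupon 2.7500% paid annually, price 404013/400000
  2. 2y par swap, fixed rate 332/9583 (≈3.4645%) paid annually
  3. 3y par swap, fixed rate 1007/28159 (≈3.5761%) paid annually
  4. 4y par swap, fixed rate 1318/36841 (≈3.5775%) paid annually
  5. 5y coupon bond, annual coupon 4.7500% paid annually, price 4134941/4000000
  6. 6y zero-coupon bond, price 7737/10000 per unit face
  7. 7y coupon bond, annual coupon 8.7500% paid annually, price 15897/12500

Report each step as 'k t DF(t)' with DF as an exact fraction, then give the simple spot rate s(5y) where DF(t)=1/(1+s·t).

1 1 983/1000
2 2 1167/1250
3 3 8993/10000
4 4 4341/5000
5 5 4099/5000
6 6 7737/10000
7 7 931/1250
s(5y) = (1/(4099/5000) − 1)/(5) = 901/20495 ≈ 4.3962%

step 1 [1y] bond c/1=11/400: DF=(404013/400000 − 11/400·(0))/(1+11/400) = 983/1000 ≈ 0.983000
step 2 [2y] swap r/1=332/9583: DF=(1 − 332/9583·(0.983000))/(1+332/9583) = 1167/1250 ≈ 0.933600
step 3 [3y] swap r/1=1007/28159: DF=(1 − 1007/28159·(0.983000+0.933600))/(1+1007/28159) = 8993/10000 ≈ 0.899300
step 4 [4y] swap r/1=1318/36841: DF=(1 − 1318/36841·(0.983000+0.933600+0.899300))/(1+1318/36841) = 4341/5000 ≈ 0.868200
step 5 [5y] bond c/1=19/400: DF=(4134941/4000000 − 19/400·(0.983000+0.933600+0.899300+0.868200))/(1+19/400) = 4099/5000 ≈ 0.819800
step 6 [6y] zero: DF = P = 7737/10000 ≈ 0.773700
step 7 [7y] bond c/1=7/80: DF=(15897/12500 − 7/80·(0.983000+0.933600+0.899300+0.868200+0.819800+0.773700))/(1+7/80) = 931/1250 ≈ 0.744800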